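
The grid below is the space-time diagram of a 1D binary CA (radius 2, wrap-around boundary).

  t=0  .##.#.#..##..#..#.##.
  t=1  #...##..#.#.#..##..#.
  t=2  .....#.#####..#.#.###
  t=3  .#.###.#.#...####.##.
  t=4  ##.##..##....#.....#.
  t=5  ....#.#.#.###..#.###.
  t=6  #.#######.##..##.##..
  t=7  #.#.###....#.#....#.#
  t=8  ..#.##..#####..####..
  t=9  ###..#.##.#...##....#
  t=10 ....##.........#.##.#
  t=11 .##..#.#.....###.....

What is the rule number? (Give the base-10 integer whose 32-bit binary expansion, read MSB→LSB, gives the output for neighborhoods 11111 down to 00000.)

2158843046

  [31] ##### => #  t=2,i=9
  [30] ####. => .  t=2,i=10
  [29] ###.# => .  t=3,i=5
  [28] ###.. => .  t=2,i=11
  [27] ##.## => .  t=3,i=17
  [26] ##.#. => .  t=0,i=3
  [25] ##..# => .  t=0,i=11
  [24] ##... => .  t=2,i=0
  [23] #.### => #  t=2,i=7
  [22] #.##. => .  t=0,i=18
  [21] #.#.# => #  t=0,i=4
  [20] #.#.. => .  t=0,i=6
  [19] #..## => #  t=0,i=0
  [18] #..#. => #  t=0,i=12
  [17] #...# => .  t=1,i=2
  [16] #.... => #  t=2,i=1
  [15] .#### => .  t=2,i=8
  [14] .###. => #  t=2,i=19
  [13] .##.# => .  t=0,i=2
  [12] .##.. => #  t=0,i=10
  [11] .#.## => .  t=0,i=17
  [10] .#.#. => #  t=0,i=5
  [9] .#..# => .  t=0,i=7
  [8] .#... => .  t=1,i=1
  [7] ..### => #  t=3,i=13
  [6] ..##. => .  t=0,i=1
  [5] ..#.# => #  t=0,i=16
  [4] ..#.. => .  t=0,i=13
  [3] ...## => .  t=1,i=3
  [2] ...#. => #  t=2,i=4
  [1] ....# => #  t=2,i=3
  [0] ..... => .  t=2,i=2
  bits 10000000101011010101010010100110 = 2158843046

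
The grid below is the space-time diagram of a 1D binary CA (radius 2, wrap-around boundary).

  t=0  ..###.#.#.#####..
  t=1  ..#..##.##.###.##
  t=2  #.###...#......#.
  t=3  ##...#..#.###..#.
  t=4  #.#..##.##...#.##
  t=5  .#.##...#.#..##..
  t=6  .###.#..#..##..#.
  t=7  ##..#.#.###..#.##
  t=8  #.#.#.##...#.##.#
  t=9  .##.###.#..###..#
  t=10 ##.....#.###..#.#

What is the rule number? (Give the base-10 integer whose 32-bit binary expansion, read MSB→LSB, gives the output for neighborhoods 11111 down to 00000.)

  [31] ##### => #  t=0,i=12
  [30] ####. => #  t=0,i=13
  [29] ###.# => .  t=0,i=4
  [28] ###.. => .  t=0,i=14
  [27] ##.## => .  t=1,i=7
  [26] ##.#. => #  t=0,i=5
  [25] ##..# => #  t=1,i=0
  [24] ##... => #  t=0,i=15
  [23] #.### => .  t=0,i=10
  [22] #.##. => #  t=1,i=8
  [21] #.#.# => #  t=0,i=6
  [20] #.#.. => .  t=4,i=2
  [19] #..## => #  t=1,i=4
  [18] #..#. => .  t=1,i=1
  [17] #...# => .  t=2,i=6
  [16] #.... => #  t=0,i=16
  [15] .#### => #  t=0,i=11
  [14] .###. => .  t=0,i=3
  [13] .##.# => .  t=1,i=6
  [12] .##.. => .  t=1,i=16
  [11] .#.## => #  t=0,i=9
  [10] .#.#. => .  t=0,i=7
  [9] .#..# => #  t=1,i=3
  [8] .#... => .  t=2,i=9
  [7] ..### => #  t=0,i=2
  [6] ..##. => .  t=1,i=5
  [5] ..#.# => #  t=2,i=15
  [4] ..#.. => #  t=1,i=2
  [3] ...## => .  t=0,i=1
  [2] ...#. => .  t=2,i=7
  [1] ....# => .  t=0,i=0
  [0] ..... => #  t=2,i=11
  bits 11000111011010011000101010110001 = 3345582769

3345582769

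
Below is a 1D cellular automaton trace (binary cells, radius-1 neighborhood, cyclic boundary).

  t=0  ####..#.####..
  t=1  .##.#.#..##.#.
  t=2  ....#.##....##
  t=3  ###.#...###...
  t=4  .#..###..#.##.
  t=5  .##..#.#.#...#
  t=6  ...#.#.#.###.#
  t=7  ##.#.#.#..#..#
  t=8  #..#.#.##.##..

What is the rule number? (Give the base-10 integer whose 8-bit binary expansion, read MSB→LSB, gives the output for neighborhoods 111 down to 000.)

149

  ### -> #   bit 7 = 1  t=0,i=1
  ##. -> .   bit 6 = 0  t=0,i=3
  #.# -> .   bit 5 = 0  t=0,i=7
  #.. -> #   bit 4 = 1  t=0,i=4
  .## -> .   bit 3 = 0  t=0,i=0
  .#. -> #   bit 2 = 1  t=0,i=6
  ..# -> .   bit 1 = 0  t=0,i=5
  ... -> #   bit 0 = 1  t=2,i=1
  bits 10010101 = 149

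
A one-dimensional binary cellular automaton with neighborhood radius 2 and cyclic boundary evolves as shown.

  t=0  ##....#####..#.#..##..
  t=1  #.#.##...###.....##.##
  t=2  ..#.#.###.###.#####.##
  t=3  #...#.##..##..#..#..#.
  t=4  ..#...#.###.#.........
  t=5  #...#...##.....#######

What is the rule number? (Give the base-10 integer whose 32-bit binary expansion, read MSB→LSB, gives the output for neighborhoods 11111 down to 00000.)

  [31] ##### => .  t=0,i=8
  [30] ####. => #  t=0,i=9
  [29] ###.# => .  t=1,i=0
  [28] ###.. => #  t=0,i=10
  [27] ##.## => .  t=1,i=19
  [26] ##.#. => .  t=1,i=1
  [25] ##..# => #  t=0,i=11
  [24] ##... => #  t=0,i=2
  [23] #.### => #  t=1,i=20
  [22] #.##. => #  t=1,i=4
  [21] #.#.# => #  t=1,i=2
  [20] #.#.. => .  t=0,i=15
  [19] #..## => #  t=0,i=17
  [18] #..#. => .  t=0,i=12
  [17] #...# => #  t=1,i=7
  [16] #.... => .  t=0,i=3
  [15] .#### => .  t=0,i=7
  [14] .###. => #  t=1,i=10
  [13] .##.# => #  t=1,i=18
  [12] .##.. => .  t=0,i=1
  [11] .#.## => .  t=1,i=3
  [10] .#.#. => .  t=0,i=14
  [9] .#..# => .  t=0,i=16
  [8] .#... => .  t=3,i=1
  [7] ..### => .  t=0,i=6
  [6] ..##. => #  t=0,i=0
  [5] ..#.# => .  t=0,i=13
  [4] ..#.. => .  t=3,i=14
  [3] ...## => #  t=0,i=5
  [2] ...#. => .  t=3,i=3
  [1] ....# => #  t=0,i=4
  [0] ..... => #  t=1,i=14
  bits 01010011111010100110000001001011 = 1407869003

1407869003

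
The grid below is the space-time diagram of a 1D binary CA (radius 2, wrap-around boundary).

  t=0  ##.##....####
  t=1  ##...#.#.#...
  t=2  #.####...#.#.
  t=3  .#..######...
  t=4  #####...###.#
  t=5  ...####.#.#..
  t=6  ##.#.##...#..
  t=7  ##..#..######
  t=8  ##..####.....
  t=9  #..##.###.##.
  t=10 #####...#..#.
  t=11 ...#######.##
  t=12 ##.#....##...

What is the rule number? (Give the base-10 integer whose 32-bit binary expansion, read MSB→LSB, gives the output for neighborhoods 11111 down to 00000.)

  ##### -> .   bit 31 = 0  t=0,i=11
  ####. -> #   bit 30 = 1  t=0,i=0
  ###.# -> #   bit 29 = 1  t=0,i=1
  ###.. -> #   bit 28 = 1  t=2,i=5
  ##.## -> .   bit 27 = 0  t=0,i=2
  ##.#. -> .   bit 26 = 0  t=5,i=7
  ##..# -> .   bit 25 = 0  t=7,i=2
  ##... -> #   bit 24 = 1  t=0,i=5
  #.### -> .   bit 23 = 0  t=2,i=2
  #.##. -> .   bit 22 = 0  t=0,i=3
  #.#.# -> .   bit 21 = 0  t=1,i=7
  #.#.. -> #   bit 20 = 1  t=1,i=9
  #..## -> #   bit 19 = 1  t=3,i=3
  #..#. -> .   bit 18 = 0  t=7,i=3
  #...# -> #   bit 17 = 1  t=1,i=3
  #.... -> .   bit 16 = 0  t=0,i=6
  .#### -> .   bit 15 = 0  t=0,i=10
  .###. -> .   bit 14 = 0  t=4,i=9
  .##.# -> #   bit 13 = 1  t=6,i=1
  .##.. -> .   bit 12 = 0  t=0,i=4
  .#.## -> #   bit 11 = 1  t=2,i=1
  .#.#. -> .   bit 10 = 0  t=1,i=6
  .#..# -> #   bit 9 = 1  t=3,i=2
  .#... -> .   bit 8 = 0  t=1,i=10
  ..### -> #   bit 7 = 1  t=0,i=9
  ..##. -> #   bit 6 = 1  t=1,i=0
  ..#.# -> #   bit 5 = 1  t=1,i=5
  ..#.. -> #   bit 4 = 1  t=3,i=1
  ...## -> .   bit 3 = 0  t=0,i=8
  ...#. -> #   bit 2 = 1  t=1,i=4
  ....# -> #   bit 1 = 1  t=0,i=7
  ..... -> #   bit 0 = 1  t=5,i=0
  bits 01110001000110100010101011110111 = 1897540343

1897540343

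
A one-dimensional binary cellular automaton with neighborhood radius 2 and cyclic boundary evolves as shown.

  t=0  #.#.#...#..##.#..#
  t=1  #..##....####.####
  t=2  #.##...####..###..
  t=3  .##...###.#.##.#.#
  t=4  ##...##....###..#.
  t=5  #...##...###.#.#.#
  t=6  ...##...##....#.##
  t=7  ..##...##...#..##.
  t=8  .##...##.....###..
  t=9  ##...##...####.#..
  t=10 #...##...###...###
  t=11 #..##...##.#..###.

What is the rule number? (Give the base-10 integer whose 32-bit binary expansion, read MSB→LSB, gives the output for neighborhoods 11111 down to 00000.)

417115851

  #####|.  b31=0 t=1,i=16
  ####.|.  b30=0 t=1,i=11
  ###.#|.  b29=0 t=1,i=12
  ###..|#  b28=1 t=1,i=0
  ##.##|#  b27=1 t=1,i=13
  ##.#.|.  b26=0 t=0,i=1
  ##..#|.  b25=0 t=1,i=1
  ##...|.  b24=0 t=1,i=5
  #.###|#  b23=1 t=1,i=14
  #.##.|#  b22=1 t=2,i=2
  #.#.#|.  b21=0 t=0,i=2
  #.#..|#  b20=1 t=0,i=4
  #..##|#  b19=1 t=0,i=10
  #..#.|#  b18=1 t=2,i=17
  #...#|.  b17=0 t=0,i=6
  #....|.  b16=0 t=1,i=6
  .####|#  b15=1 t=1,i=10
  .###.|.  b14=0 t=2,i=14
  .##.#|#  b13=1 t=0,i=0
  .##..|.  b12=0 t=1,i=4
  .#.##|#  b11=1 t=2,i=1
  .#.#.|#  b10=1 t=0,i=3
  .#..#|#  b9=1 t=0,i=9
  .#...|.  b8=0 t=0,i=5
  ..###|#  b7=1 t=1,i=9
  ..##.|#  b6=1 t=0,i=11
  ..#.#|.  b5=0 t=2,i=0
  ..#..|.  b4=0 t=0,i=8
  ...##|#  b3=1 t=1,i=8
  ...#.|.  b2=0 t=0,i=7
  ....#|#  b1=1 t=1,i=7
  .....|#  b0=1 t=8,i=10
  bits 00011000110111001010111011001011 = 417115851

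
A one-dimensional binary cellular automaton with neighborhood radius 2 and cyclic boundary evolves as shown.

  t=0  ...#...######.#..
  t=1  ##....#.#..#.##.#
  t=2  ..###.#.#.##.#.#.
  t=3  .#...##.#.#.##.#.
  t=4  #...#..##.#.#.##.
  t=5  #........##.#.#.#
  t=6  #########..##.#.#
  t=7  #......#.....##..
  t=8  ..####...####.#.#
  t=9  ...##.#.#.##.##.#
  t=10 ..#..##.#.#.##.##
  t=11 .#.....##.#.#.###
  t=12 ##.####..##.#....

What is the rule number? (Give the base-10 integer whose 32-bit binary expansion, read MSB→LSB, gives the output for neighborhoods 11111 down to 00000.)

  [31] ##### => .  t=0,i=9
  [30] ####. => #  t=0,i=11
  [29] ###.# => .  t=0,i=12
  [28] ###.. => .  t=1,i=1
  [27] ##.## => #  t=1,i=15
  [26] ##.#. => #  t=0,i=13
  [25] ##..# => .  t=6,i=9
  [24] ##... => #  t=1,i=2
  [23] #.### => .  t=1,i=16
  [22] #.##. => #  t=1,i=13
  [21] #.#.# => #  t=2,i=6
  [20] #.#.. => #  t=0,i=14
  [19] #..## => .  t=4,i=6
  [18] #..#. => #  t=1,i=10
  [17] #...# => .  t=0,i=5
  [16] #.... => #  t=0,i=16
  [15] .#### => #  t=0,i=8
  [14] .###. => .  t=1,i=0
  [13] .##.# => .  t=1,i=14
  [12] .##.. => #  t=5,i=0
  [11] .#.## => .  t=1,i=12
  [10] .#.#. => .  t=1,i=7
  [9] .#..# => .  t=1,i=9
  [8] .#... => .  t=0,i=4
  [7] ..### => .  t=0,i=7
  [6] ..##. => .  t=3,i=5
  [5] ..#.# => #  t=1,i=6
  [4] ..#.. => .  t=0,i=3
  [3] ...## => #  t=0,i=6
  [2] ...#. => .  t=0,i=2
  [1] ....# => #  t=0,i=1
  [0] ..... => #  t=0,i=0
  bits 01001101011101011001000000101011 = 1299550251

1299550251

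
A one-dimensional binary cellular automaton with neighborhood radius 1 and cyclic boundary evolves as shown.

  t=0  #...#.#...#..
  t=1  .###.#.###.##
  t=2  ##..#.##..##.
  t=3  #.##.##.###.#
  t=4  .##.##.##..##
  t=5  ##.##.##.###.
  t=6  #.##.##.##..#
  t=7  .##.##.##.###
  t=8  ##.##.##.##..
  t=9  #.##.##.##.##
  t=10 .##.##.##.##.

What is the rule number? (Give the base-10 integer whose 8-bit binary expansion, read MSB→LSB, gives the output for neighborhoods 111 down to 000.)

59

  ### -> .   bit 7 = 0  t=1,i=2
  ##. -> .   bit 6 = 0  t=1,i=3
  #.# -> #   bit 5 = 1  t=0,i=5
  #.. -> #   bit 4 = 1  t=0,i=1
  .## -> #   bit 3 = 1  t=1,i=1
  .#. -> .   bit 2 = 0  t=0,i=0
  ..# -> #   bit 1 = 1  t=0,i=3
  ... -> #   bit 0 = 1  t=0,i=2
  bits 00111011 = 59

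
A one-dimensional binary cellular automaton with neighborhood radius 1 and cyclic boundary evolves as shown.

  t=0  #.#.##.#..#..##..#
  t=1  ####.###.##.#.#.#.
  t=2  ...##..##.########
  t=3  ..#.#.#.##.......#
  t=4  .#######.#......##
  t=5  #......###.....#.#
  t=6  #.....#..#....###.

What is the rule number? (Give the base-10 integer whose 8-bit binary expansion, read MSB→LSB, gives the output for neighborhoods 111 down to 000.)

  ### -> .   bit 7 = 0  t=1,i=1
  ##. -> #   bit 6 = 1  t=0,i=0
  #.# -> #   bit 5 = 1  t=0,i=1
  #.. -> .   bit 4 = 0  t=0,i=8
  .## -> .   bit 3 = 0  t=0,i=4
  .#. -> #   bit 2 = 1  t=0,i=2
  ..# -> #   bit 1 = 1  t=0,i=9
  ... -> .   bit 0 = 0  t=2,i=1
  bits 01100110 = 102

102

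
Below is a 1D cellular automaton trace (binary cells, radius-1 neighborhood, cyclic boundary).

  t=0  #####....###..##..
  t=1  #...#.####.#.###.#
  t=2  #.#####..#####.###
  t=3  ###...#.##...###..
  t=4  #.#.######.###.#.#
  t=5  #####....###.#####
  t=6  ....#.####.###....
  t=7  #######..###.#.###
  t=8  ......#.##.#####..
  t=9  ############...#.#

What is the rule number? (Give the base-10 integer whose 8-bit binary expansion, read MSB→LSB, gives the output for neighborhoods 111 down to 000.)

  nb ###: next=.  (t=0,i=1, bit7=0)
  nb ##.: next=#  (t=0,i=4, bit6=1)
  nb #.#: next=#  (t=1,i=5, bit5=1)
  nb #..: next=.  (t=0,i=5, bit4=0)
  nb .##: next=#  (t=0,i=0, bit3=1)
  nb .#.: next=#  (t=1,i=4, bit2=1)
  nb ..#: next=#  (t=0,i=8, bit1=1)
  nb ...: next=#  (t=0,i=6, bit0=1)
  bits 01101111 = 111

111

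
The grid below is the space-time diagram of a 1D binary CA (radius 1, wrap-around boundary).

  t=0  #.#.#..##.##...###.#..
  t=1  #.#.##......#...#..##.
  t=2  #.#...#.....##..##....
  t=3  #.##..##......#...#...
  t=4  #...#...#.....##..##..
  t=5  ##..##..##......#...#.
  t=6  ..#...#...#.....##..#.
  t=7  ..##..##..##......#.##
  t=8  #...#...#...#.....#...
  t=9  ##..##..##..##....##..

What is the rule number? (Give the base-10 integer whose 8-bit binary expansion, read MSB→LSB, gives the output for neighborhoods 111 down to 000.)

  nb ###: next=#  (t=0,i=16, bit7=1)
  nb ##.: next=.  (t=0,i=8, bit6=0)
  nb #.#: next=.  (t=0,i=1, bit5=0)
  nb #..: next=#  (t=0,i=5, bit4=1)
  nb .##: next=.  (t=0,i=7, bit3=0)
  nb .#.: next=#  (t=0,i=0, bit2=1)
  nb ..#: next=.  (t=0,i=6, bit1=0)
  nb ...: next=.  (t=0,i=13, bit0=0)
  bits 10010100 = 148

148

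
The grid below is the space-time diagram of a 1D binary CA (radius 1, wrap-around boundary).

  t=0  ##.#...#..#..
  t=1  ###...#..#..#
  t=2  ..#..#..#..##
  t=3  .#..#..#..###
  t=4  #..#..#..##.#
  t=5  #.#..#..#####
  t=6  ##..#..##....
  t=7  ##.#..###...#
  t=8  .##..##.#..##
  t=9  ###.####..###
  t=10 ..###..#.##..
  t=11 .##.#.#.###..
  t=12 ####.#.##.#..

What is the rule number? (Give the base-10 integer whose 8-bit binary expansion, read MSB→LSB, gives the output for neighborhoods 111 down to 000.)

  ###|.  b7=0 t=1,i=0
  ##.|#  b6=1 t=0,i=1
  #.#|#  b5=1 t=0,i=2
  #..|.  b4=0 t=0,i=4
  .##|#  b3=1 t=0,i=0
  .#.|.  b2=0 t=0,i=3
  ..#|#  b1=1 t=0,i=6
  ...|.  b0=0 t=0,i=5
  bits 01101010 = 106

106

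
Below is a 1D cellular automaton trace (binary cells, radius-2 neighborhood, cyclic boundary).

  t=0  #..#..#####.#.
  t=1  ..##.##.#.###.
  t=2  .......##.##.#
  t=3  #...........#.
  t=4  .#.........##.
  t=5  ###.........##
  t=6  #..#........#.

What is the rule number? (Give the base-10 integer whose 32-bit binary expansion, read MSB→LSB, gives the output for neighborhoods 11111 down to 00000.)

2813088180

  [31] ##### => #  t=0,i=8
  [30] ####. => .  t=0,i=9
  [29] ###.# => #  t=0,i=10
  [28] ###.. => .  t=1,i=12
  [27] ##.## => .  t=1,i=4
  [26] ##.#. => #  t=0,i=11
  [25] ##..# => #  t=4,i=13
  [24] ##... => #  t=1,i=13
  [23] #.### => #  t=1,i=10
  [22] #.##. => .  t=1,i=5
  [21] #.#.# => #  t=0,i=12
  [20] #.#.. => .  t=0,i=0
  [19] #..## => #  t=0,i=5
  [18] #..#. => #  t=0,i=2
  [17] #...# => .  t=1,i=0
  [16] #.... => .  t=2,i=1
  [15] .#### => .  t=0,i=7
  [14] .###. => #  t=1,i=11
  [13] .##.# => .  t=1,i=3
  [12] .##.. => #  t=4,i=12
  [11] .#.## => .  t=1,i=9
  [10] .#.#. => .  t=0,i=13
  [9] .#..# => .  t=0,i=1
  [8] .#... => #  t=2,i=0
  [7] ..### => #  t=0,i=6
  [6] ..##. => .  t=1,i=2
  [5] ..#.# => #  t=3,i=12
  [4] ..#.. => #  t=0,i=3
  [3] ...## => .  t=1,i=1
  [2] ...#. => #  t=3,i=11
  [1] ....# => .  t=2,i=5
  [0] ..... => .  t=2,i=2
  bits 10100111101011000101000110110100 = 2813088180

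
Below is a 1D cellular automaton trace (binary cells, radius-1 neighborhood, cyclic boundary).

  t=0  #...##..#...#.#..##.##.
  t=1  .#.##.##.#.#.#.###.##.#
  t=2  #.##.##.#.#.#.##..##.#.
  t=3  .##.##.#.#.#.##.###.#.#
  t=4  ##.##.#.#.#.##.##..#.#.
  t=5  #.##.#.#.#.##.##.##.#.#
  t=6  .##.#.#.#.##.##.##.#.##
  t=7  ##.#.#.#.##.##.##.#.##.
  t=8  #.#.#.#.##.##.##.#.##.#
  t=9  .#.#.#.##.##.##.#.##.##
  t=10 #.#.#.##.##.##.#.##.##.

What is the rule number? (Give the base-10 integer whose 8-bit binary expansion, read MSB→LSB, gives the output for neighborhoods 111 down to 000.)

  ### -> .   bit 7 = 0  t=1,i=16
  ##. -> .   bit 6 = 0  t=0,i=5
  #.# -> #   bit 5 = 1  t=0,i=13
  #.. -> #   bit 4 = 1  t=0,i=1
  .## -> #   bit 3 = 1  t=0,i=4
  .#. -> .   bit 2 = 0  t=0,i=0
  ..# -> #   bit 1 = 1  t=0,i=3
  ... -> .   bit 0 = 0  t=0,i=2
  bits 00111010 = 58

58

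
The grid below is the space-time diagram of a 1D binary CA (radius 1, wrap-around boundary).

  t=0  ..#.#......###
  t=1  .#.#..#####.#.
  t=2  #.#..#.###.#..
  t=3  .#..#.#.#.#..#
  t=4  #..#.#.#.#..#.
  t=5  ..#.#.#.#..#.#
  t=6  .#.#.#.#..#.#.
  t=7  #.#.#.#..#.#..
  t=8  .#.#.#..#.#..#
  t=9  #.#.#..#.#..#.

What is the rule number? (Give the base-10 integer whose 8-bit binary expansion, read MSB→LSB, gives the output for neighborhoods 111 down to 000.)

  [7] ### => #  t=0,i=12
  [6] ##. => .  t=0,i=13
  [5] #.# => #  t=0,i=3
  [4] #.. => .  t=0,i=0
  [3] .## => .  t=0,i=11
  [2] .#. => .  t=0,i=2
  [1] ..# => #  t=0,i=1
  [0] ... => #  t=0,i=6
  bits 10100011 = 163

163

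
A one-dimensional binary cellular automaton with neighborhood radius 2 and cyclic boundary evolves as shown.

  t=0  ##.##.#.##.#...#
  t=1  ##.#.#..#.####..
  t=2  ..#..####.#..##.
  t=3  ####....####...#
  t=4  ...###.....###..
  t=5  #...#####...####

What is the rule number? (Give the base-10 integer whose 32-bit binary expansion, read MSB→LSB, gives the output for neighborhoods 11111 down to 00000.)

  ##### -> .   bit 31 = 0  t=3,i=1
  ####. -> .   bit 30 = 0  t=1,i=12
  ###.# -> #   bit 29 = 1  t=0,i=1
  ###.. -> #   bit 28 = 1  t=1,i=13
  ##.## -> .   bit 27 = 0  t=0,i=2
  ##.#. -> #   bit 26 = 1  t=0,i=5
  ##..# -> #   bit 25 = 1  t=1,i=14
  ##... -> #   bit 24 = 1  t=2,i=15
  #.### -> #   bit 23 = 1  t=1,i=10
  #.##. -> #   bit 22 = 1  t=0,i=3
  #.#.# -> .   bit 21 = 0  t=0,i=6
  #.#.. -> #   bit 20 = 1  t=0,i=11
  #..## -> .   bit 19 = 0  t=1,i=15
  #..#. -> #   bit 18 = 1  t=1,i=7
  #...# -> #   bit 17 = 1  t=0,i=13
  #.... -> #   bit 16 = 1  t=3,i=5
  .#### -> .   bit 15 = 0  t=1,i=11
  .###. -> #   bit 14 = 1  t=0,i=0
  .##.# -> .   bit 13 = 0  t=0,i=4
  .##.. -> .   bit 12 = 0  t=2,i=14
  .#.## -> .   bit 11 = 0  t=0,i=7
  .#.#. -> .   bit 10 = 0  t=1,i=4
  .#..# -> #   bit 9 = 1  t=1,i=6
  .#... -> #   bit 8 = 1  t=0,i=12
  ..### -> .   bit 7 = 0  t=0,i=15
  ..##. -> .   bit 6 = 0  t=1,i=0
  ..#.# -> #   bit 5 = 1  t=1,i=8
  ..#.. -> #   bit 4 = 1  t=2,i=2
  ...## -> .   bit 3 = 0  t=0,i=14
  ...#. -> #   bit 2 = 1  t=2,i=1
  ....# -> .   bit 1 = 0  t=3,i=6
  ..... -> #   bit 0 = 1  t=4,i=0
  bits 00110111110101110100001100110101 = 936854325

936854325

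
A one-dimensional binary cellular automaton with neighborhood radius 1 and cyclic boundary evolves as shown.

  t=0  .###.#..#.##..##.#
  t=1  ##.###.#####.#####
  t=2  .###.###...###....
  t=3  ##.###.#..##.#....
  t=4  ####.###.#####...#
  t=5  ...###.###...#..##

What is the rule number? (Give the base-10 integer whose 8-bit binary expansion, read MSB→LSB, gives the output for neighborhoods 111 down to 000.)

110

  [7] ### => .  t=0,i=2
  [6] ##. => #  t=0,i=3
  [5] #.# => #  t=0,i=0
  [4] #.. => .  t=0,i=6
  [3] .## => #  t=0,i=1
  [2] .#. => #  t=0,i=5
  [1] ..# => #  t=0,i=7
  [0] ... => .  t=2,i=9
  bits 01101110 = 110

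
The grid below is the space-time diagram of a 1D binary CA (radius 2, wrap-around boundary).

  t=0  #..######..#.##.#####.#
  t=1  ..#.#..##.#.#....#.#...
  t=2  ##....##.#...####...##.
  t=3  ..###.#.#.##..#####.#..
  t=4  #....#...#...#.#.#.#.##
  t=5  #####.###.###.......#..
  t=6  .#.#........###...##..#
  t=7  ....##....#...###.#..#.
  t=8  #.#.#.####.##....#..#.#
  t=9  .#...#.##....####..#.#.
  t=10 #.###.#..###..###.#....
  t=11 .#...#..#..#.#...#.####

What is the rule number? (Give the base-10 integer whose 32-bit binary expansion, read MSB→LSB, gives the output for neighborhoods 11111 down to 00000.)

1427081542

  nb #####: next=.  (t=0,i=5, bit31=0)
  nb ####.: next=#  (t=0,i=7, bit30=1)
  nb ###.#: next=.  (t=0,i=20, bit29=0)
  nb ###..: next=#  (t=0,i=8, bit28=1)
  nb ##.##: next=.  (t=0,i=15, bit27=0)
  nb ##.#.: next=#  (t=1,i=9, bit26=1)
  nb ##..#: next=.  (t=0,i=1, bit25=0)
  nb ##...: next=#  (t=2,i=2, bit24=1)
  nb #.###: next=.  (t=0,i=16, bit23=0)
  nb #.##.: next=.  (t=0,i=13, bit22=0)
  nb #.#.#: next=.  (t=1,i=10, bit21=0)
  nb #.#..: next=.  (t=1,i=4, bit20=0)
  nb #..##: next=#  (t=0,i=2, bit19=1)
  nb #..#.: next=#  (t=0,i=10, bit18=1)
  nb #...#: next=#  (t=2,i=11, bit17=1)
  nb #....: next=#  (t=1,i=14, bit16=1)
  nb .####: next=#  (t=0,i=4, bit15=1)
  nb .###.: next=.  (t=3,i=3, bit14=0)
  nb .##.#: next=.  (t=0,i=14, bit13=0)
  nb .##..: next=.  (t=0,i=0, bit12=0)
  nb .#.##: next=#  (t=0,i=12, bit11=1)
  nb .#.#.: next=.  (t=1,i=3, bit10=0)
  nb .#..#: next=.  (t=1,i=5, bit9=0)
  nb .#...: next=#  (t=1,i=13, bit8=1)
  nb ..###: next=.  (t=0,i=3, bit7=0)
  nb ..##.: next=#  (t=1,i=7, bit6=1)
  nb ..#.#: next=.  (t=0,i=11, bit5=0)
  nb ..#..: next=.  (t=4,i=5, bit4=0)
  nb ...##: next=.  (t=2,i=5, bit3=0)
  nb ...#.: next=#  (t=1,i=1, bit2=1)
  nb ....#: next=#  (t=1,i=0, bit1=1)
  nb .....: next=.  (t=1,i=22, bit0=0)
  bits 01010101000011111000100101000110 = 1427081542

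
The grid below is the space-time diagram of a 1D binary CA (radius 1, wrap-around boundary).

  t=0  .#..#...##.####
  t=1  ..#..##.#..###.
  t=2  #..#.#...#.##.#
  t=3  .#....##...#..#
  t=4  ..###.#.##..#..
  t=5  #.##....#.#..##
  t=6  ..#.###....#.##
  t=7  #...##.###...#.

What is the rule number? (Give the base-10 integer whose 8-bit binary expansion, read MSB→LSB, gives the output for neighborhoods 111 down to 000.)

  [7] ### => #  t=0,i=12
  [6] ##. => .  t=0,i=9
  [5] #.# => .  t=0,i=0
  [4] #.. => #  t=0,i=2
  [3] .## => #  t=0,i=8
  [2] .#. => .  t=0,i=1
  [1] ..# => .  t=0,i=3
  [0] ... => #  t=0,i=6
  bits 10011001 = 153

153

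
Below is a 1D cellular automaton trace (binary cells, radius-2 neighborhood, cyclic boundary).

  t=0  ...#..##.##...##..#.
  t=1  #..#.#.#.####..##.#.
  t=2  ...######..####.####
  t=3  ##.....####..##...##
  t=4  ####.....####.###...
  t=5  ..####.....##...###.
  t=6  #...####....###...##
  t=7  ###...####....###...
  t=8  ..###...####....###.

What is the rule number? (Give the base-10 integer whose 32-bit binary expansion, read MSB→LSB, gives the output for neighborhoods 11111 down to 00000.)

2003516464

  ##### -> .   bit 31 = 0  t=2,i=5
  ####. -> #   bit 30 = 1  t=1,i=11
  ###.# -> #   bit 29 = 1  t=2,i=14
  ###.. -> #   bit 28 = 1  t=1,i=12
  ##.## -> .   bit 27 = 0  t=0,i=8
  ##.#. -> #   bit 26 = 1  t=1,i=17
  ##..# -> #   bit 25 = 1  t=0,i=16
  ##... -> #   bit 24 = 1  t=0,i=11
  #.### -> .   bit 23 = 0  t=1,i=9
  #.##. -> #   bit 22 = 1  t=0,i=9
  #.#.# -> #   bit 21 = 1  t=1,i=5
  #.#.. -> .   bit 20 = 0  t=1,i=0
  #..## -> #   bit 19 = 1  t=0,i=5
  #..#. -> .   bit 18 = 0  t=0,i=17
  #...# -> #   bit 17 = 1  t=0,i=12
  #.... -> #   bit 16 = 1  t=0,i=0
  .#### -> .   bit 15 = 0  t=1,i=10
  .###. -> .   bit 14 = 0  t=4,i=15
  .##.# -> #   bit 13 = 1  t=0,i=7
  .##.. -> #   bit 12 = 1  t=0,i=10
  .#.## -> #   bit 11 = 1  t=1,i=8
  .#.#. -> #   bit 10 = 1  t=1,i=4
  .#..# -> .   bit 9 = 0  t=0,i=4
  .#... -> .   bit 8 = 0  t=0,i=19
  ..### -> .   bit 7 = 0  t=2,i=3
  ..##. -> .   bit 6 = 0  t=0,i=6
  ..#.# -> #   bit 5 = 1  t=1,i=3
  ..#.. -> #   bit 4 = 1  t=0,i=3
  ...## -> .   bit 3 = 0  t=0,i=13
  ...#. -> .   bit 2 = 0  t=0,i=2
  ....# -> .   bit 1 = 0  t=0,i=1
  ..... -> .   bit 0 = 0  t=3,i=4
  bits 01110111011010110011110000110000 = 2003516464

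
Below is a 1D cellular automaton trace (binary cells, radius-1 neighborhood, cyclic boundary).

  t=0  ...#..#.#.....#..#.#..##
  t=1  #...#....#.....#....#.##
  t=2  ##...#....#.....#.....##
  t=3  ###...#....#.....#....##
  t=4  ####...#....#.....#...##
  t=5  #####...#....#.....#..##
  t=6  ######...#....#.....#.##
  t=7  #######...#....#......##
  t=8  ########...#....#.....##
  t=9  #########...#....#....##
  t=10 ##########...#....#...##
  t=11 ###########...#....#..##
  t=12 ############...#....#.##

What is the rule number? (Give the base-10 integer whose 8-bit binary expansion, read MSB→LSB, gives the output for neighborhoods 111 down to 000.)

216

  nb ###: next=#  (t=1,i=23, bit7=1)
  nb ##.: next=#  (t=0,i=23, bit6=1)
  nb #.#: next=.  (t=0,i=7, bit5=0)
  nb #..: next=#  (t=0,i=0, bit4=1)
  nb .##: next=#  (t=0,i=22, bit3=1)
  nb .#.: next=.  (t=0,i=3, bit2=0)
  nb ..#: next=.  (t=0,i=2, bit1=0)
  nb ...: next=.  (t=0,i=1, bit0=0)
  bits 11011000 = 216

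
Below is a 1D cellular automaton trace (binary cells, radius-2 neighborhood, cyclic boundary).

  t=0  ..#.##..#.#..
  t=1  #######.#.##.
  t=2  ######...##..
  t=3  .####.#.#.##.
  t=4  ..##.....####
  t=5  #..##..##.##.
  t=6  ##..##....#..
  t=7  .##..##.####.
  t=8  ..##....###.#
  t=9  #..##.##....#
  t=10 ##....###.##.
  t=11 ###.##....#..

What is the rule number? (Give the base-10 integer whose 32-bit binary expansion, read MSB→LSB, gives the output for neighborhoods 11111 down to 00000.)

  nb #####: next=#  (t=1,i=2, bit31=1)
  nb ####.: next=#  (t=1,i=5, bit30=1)
  nb ###.#: next=.  (t=1,i=6, bit29=0)
  nb ###..: next=.  (t=2,i=5, bit28=0)
  nb ##.##: next=.  (t=1,i=12, bit27=0)
  nb ##.#.: next=.  (t=1,i=7, bit26=0)
  nb ##..#: next=#  (t=0,i=6, bit25=1)
  nb ##...: next=#  (t=2,i=6, bit24=1)
  nb #.###: next=#  (t=1,i=0, bit23=1)
  nb #.##.: next=#  (t=0,i=4, bit22=1)
  nb #.#.#: next=.  (t=1,i=8, bit21=0)
  nb #.#..: next=#  (t=0,i=10, bit20=1)
  nb #..##: next=.  (t=2,i=12, bit19=0)
  nb #..#.: next=.  (t=0,i=7, bit18=0)
  nb #...#: next=.  (t=2,i=7, bit17=0)
  nb #....: next=.  (t=0,i=12, bit16=0)
  nb .####: next=#  (t=1,i=1, bit15=1)
  nb .###.: next=.  (t=8,i=9, bit14=0)
  nb .##.#: next=.  (t=1,i=11, bit13=0)
  nb .##..: next=#  (t=0,i=5, bit12=1)
  nb .#.##: next=#  (t=0,i=3, bit11=1)
  nb .#.#.: next=.  (t=0,i=9, bit10=0)
  nb .#..#: next=#  (t=5,i=1, bit9=1)
  nb .#...: next=#  (t=0,i=11, bit8=1)
  nb ..###: next=.  (t=2,i=0, bit7=0)
  nb ..##.: next=.  (t=2,i=9, bit6=0)
  nb ..#.#: next=#  (t=0,i=2, bit5=1)
  nb ..#..: next=#  (t=6,i=10, bit4=1)
  nb ...##: next=#  (t=2,i=8, bit3=1)
  nb ...#.: next=#  (t=0,i=1, bit2=1)
  nb ....#: next=#  (t=0,i=0, bit1=1)
  nb .....: next=.  (t=4,i=6, bit0=0)
  bits 11000011110100001001101100111110 = 3285228350

3285228350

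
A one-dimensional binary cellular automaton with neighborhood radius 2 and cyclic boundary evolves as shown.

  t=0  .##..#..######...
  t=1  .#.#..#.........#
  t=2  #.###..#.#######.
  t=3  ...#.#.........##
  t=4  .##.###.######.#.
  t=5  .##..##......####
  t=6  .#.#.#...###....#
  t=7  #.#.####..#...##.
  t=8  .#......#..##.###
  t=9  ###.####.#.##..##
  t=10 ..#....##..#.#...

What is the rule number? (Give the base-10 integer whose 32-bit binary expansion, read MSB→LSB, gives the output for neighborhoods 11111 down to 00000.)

642934599

  nb #####: next=.  (t=0,i=10, bit31=0)
  nb ####.: next=.  (t=0,i=12, bit30=0)
  nb ###.#: next=#  (t=2,i=15, bit29=1)
  nb ###..: next=.  (t=0,i=13, bit28=0)
  nb ##.##: next=.  (t=4,i=3, bit27=0)
  nb ##.#.: next=#  (t=2,i=16, bit26=1)
  nb ##..#: next=#  (t=0,i=3, bit25=1)
  nb ##...: next=.  (t=0,i=14, bit24=0)
  nb #.###: next=.  (t=2,i=2, bit23=0)
  nb #.##.: next=#  (t=5,i=1, bit22=1)
  nb #.#.#: next=.  (t=1,i=1, bit21=0)
  nb #.#..: next=#  (t=1,i=3, bit20=1)
  nb #..##: next=.  (t=0,i=7, bit19=0)
  nb #..#.: next=.  (t=0,i=4, bit18=0)
  nb #...#: next=#  (t=3,i=1, bit17=1)
  nb #....: next=.  (t=0,i=15, bit16=0)
  nb .####: next=.  (t=0,i=9, bit15=0)
  nb .###.: next=#  (t=2,i=3, bit14=1)
  nb .##.#: next=#  (t=4,i=2, bit13=1)
  nb .##..: next=.  (t=0,i=2, bit12=0)
  nb .#.##: next=.  (t=2,i=1, bit11=0)
  nb .#.#.: next=#  (t=1,i=0, bit10=1)
  nb .#..#: next=#  (t=0,i=6, bit9=1)
  nb .#...: next=#  (t=1,i=7, bit8=1)
  nb ..###: next=.  (t=0,i=8, bit7=0)
  nb ..##.: next=#  (t=0,i=1, bit6=1)
  nb ..#.#: next=.  (t=1,i=16, bit5=0)
  nb ..#..: next=.  (t=0,i=5, bit4=0)
  nb ...##: next=.  (t=0,i=0, bit3=0)
  nb ...#.: next=#  (t=1,i=15, bit2=1)
  nb ....#: next=#  (t=0,i=16, bit1=1)
  nb .....: next=#  (t=1,i=9, bit0=1)
  bits 00100110010100100110011101000111 = 642934599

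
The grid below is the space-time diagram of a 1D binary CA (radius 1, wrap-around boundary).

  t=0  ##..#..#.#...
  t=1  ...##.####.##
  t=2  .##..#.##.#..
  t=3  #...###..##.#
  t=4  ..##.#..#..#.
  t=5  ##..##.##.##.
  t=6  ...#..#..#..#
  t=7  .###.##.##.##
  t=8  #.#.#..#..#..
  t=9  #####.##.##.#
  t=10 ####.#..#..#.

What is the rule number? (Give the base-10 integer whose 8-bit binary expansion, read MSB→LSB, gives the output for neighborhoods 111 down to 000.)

167

  ### -> #   bit 7 = 1  t=1,i=7
  ##. -> .   bit 6 = 0  t=0,i=1
  #.# -> #   bit 5 = 1  t=0,i=8
  #.. -> .   bit 4 = 0  t=0,i=2
  .## -> .   bit 3 = 0  t=0,i=0
  .#. -> #   bit 2 = 1  t=0,i=4
  ..# -> #   bit 1 = 1  t=0,i=3
  ... -> #   bit 0 = 1  t=0,i=11
  bits 10100111 = 167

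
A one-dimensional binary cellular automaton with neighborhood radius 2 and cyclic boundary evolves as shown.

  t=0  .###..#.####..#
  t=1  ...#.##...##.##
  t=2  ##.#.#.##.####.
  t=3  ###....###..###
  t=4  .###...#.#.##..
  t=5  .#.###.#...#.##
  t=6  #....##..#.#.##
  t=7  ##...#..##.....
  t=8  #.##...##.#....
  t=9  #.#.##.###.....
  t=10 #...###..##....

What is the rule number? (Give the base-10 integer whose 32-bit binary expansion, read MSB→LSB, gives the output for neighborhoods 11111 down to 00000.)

2102272224

  ##### -> .   bit 31 = 0  t=3,i=0
  ####. -> #   bit 30 = 1  t=0,i=10
  ###.# -> #   bit 29 = 1  t=2,i=13
  ###.. -> #   bit 28 = 1  t=0,i=3
  ##.## -> #   bit 27 = 1  t=1,i=12
  ##.#. -> #   bit 26 = 1  t=2,i=2
  ##..# -> .   bit 25 = 0  t=0,i=4
  ##... -> #   bit 24 = 1  t=1,i=0
  #.### -> .   bit 23 = 0  t=0,i=1
  #.##. -> #   bit 22 = 1  t=1,i=5
  #.#.# -> .   bit 21 = 0  t=2,i=3
  #.#.. -> .   bit 20 = 0  t=5,i=7
  #..## -> #   bit 19 = 1  t=3,i=11
  #..#. -> #   bit 18 = 1  t=0,i=5
  #...# -> #   bit 17 = 1  t=1,i=1
  #.... -> .   bit 16 = 0  t=3,i=4
  .#### -> .   bit 15 = 0  t=0,i=9
  .###. -> .   bit 14 = 0  t=0,i=2
  .##.# -> #   bit 13 = 1  t=1,i=11
  .##.. -> .   bit 12 = 0  t=1,i=6
  .#.## -> .   bit 11 = 0  t=0,i=0
  .#.#. -> .   bit 10 = 0  t=2,i=4
  .#..# -> .   bit 9 = 0  t=7,i=6
  .#... -> .   bit 8 = 0  t=5,i=8
  ..### -> #   bit 7 = 1  t=3,i=7
  ..##. -> #   bit 6 = 1  t=1,i=10
  ..#.# -> #   bit 5 = 1  t=0,i=6
  ..#.. -> .   bit 4 = 0  t=7,i=5
  ...## -> .   bit 3 = 0  t=1,i=9
  ...#. -> .   bit 2 = 0  t=1,i=2
  ....# -> .   bit 1 = 0  t=3,i=5
  ..... -> .   bit 0 = 0  t=7,i=12
  bits 01111101010011100010000011100000 = 2102272224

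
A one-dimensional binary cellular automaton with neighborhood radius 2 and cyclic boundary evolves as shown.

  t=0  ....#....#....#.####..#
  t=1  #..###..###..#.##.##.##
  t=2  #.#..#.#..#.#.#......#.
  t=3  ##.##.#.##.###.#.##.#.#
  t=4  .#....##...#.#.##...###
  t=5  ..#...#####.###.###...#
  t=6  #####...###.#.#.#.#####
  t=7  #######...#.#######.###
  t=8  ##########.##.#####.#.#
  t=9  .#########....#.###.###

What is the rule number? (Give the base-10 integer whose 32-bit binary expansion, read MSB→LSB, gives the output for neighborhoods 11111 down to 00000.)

4054720341

  nb #####: next=#  (t=5,i=8, bit31=1)
  nb ####.: next=#  (t=0,i=18, bit30=1)
  nb ###.#: next=#  (t=3,i=1, bit29=1)
  nb ###..: next=#  (t=0,i=19, bit28=1)
  nb ##.##: next=.  (t=1,i=17, bit27=0)
  nb ##.#.: next=.  (t=3,i=5, bit26=0)
  nb ##..#: next=.  (t=0,i=20, bit25=0)
  nb ##...: next=#  (t=4,i=8, bit24=1)
  nb #.###: next=#  (t=0,i=16, bit23=1)
  nb #.##.: next=.  (t=1,i=15, bit22=0)
  nb #.#.#: next=#  (t=2,i=0, bit21=1)
  nb #.#..: next=.  (t=2,i=2, bit20=0)
  nb #..##: next=#  (t=1,i=2, bit19=1)
  nb #..#.: next=#  (t=0,i=21, bit18=1)
  nb #...#: next=#  (t=4,i=9, bit17=1)
  nb #....: next=.  (t=0,i=1, bit16=0)
  nb .####: next=.  (t=0,i=17, bit15=0)
  nb .###.: next=.  (t=1,i=4, bit14=0)
  nb .##.#: next=.  (t=1,i=16, bit13=0)
  nb .##..: next=#  (t=4,i=7, bit12=1)
  nb .#.##: next=#  (t=0,i=15, bit11=1)
  nb .#.#.: next=#  (t=2,i=1, bit10=1)
  nb .#..#: next=#  (t=2,i=3, bit9=1)
  nb .#...: next=#  (t=0,i=0, bit8=1)
  nb ..###: next=.  (t=1,i=3, bit7=0)
  nb ..##.: next=#  (t=4,i=6, bit6=1)
  nb ..#.#: next=.  (t=0,i=14, bit5=0)
  nb ..#..: next=#  (t=0,i=4, bit4=1)
  nb ...##: next=.  (t=4,i=5, bit3=0)
  nb ...#.: next=#  (t=0,i=3, bit2=1)
  nb ....#: next=.  (t=0,i=2, bit1=0)
  nb .....: next=#  (t=2,i=17, bit0=1)
  bits 11110001101011100001111101010101 = 4054720341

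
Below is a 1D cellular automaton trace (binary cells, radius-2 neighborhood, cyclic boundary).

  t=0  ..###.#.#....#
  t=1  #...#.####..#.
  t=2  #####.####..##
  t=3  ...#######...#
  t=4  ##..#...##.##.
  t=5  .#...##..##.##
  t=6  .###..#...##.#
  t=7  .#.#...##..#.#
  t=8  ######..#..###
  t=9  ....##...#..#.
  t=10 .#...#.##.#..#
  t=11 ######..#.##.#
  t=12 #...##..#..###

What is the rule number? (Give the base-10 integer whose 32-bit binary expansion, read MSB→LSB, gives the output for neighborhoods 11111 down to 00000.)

2024978213

  #####|.  b31=0 t=2,i=0
  ####.|#  b30=1 t=1,i=8
  ###.#|#  b29=1 t=0,i=4
  ###..|#  b28=1 t=1,i=9
  ##.##|#  b27=1 t=2,i=5
  ##.#.|.  b26=0 t=0,i=5
  ##..#|.  b25=0 t=1,i=10
  ##...|.  b24=0 t=3,i=10
  #.###|#  b23=1 t=1,i=6
  #.##.|.  b22=0 t=4,i=0
  #.#.#|#  b21=1 t=0,i=6
  #.#..|#  b20=1 t=0,i=8
  #..##|.  b19=0 t=0,i=1
  #..#.|.  b18=0 t=1,i=11
  #...#|#  b17=1 t=1,i=2
  #....|.  b16=0 t=0,i=10
  .####|#  b15=1 t=1,i=7
  .###.|.  b14=0 t=0,i=3
  .##.#|#  b13=1 t=4,i=9
  .##..|#  b12=1 t=4,i=1
  .#.##|.  b11=0 t=1,i=5
  .#.#.|#  b10=1 t=0,i=7
  .#..#|#  b9=1 t=0,i=0
  .#...|#  b8=1 t=0,i=9
  ..###|.  b7=0 t=0,i=2
  ..##.|.  b6=0 t=4,i=8
  ..#.#|#  b5=1 t=1,i=4
  ..#..|.  b4=0 t=0,i=13
  ...##|.  b3=0 t=3,i=2
  ...#.|#  b2=1 t=0,i=12
  ....#|.  b1=0 t=0,i=11
  .....|#  b0=1 t=9,i=1
  bits 01111000101100101011011100100101 = 2024978213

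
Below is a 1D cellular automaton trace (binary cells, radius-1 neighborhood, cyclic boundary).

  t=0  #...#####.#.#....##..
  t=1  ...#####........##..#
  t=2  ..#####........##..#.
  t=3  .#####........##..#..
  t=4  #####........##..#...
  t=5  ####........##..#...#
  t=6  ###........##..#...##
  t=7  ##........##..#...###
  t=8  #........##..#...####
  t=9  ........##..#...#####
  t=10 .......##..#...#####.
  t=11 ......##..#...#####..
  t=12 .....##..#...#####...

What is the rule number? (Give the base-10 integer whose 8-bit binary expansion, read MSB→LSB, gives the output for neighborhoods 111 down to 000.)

138

  [7] ### => #  t=0,i=5
  [6] ##. => .  t=0,i=8
  [5] #.# => .  t=0,i=9
  [4] #.. => .  t=0,i=1
  [3] .## => #  t=0,i=4
  [2] .#. => .  t=0,i=0
  [1] ..# => #  t=0,i=3
  [0] ... => .  t=0,i=2
  bits 10001010 = 138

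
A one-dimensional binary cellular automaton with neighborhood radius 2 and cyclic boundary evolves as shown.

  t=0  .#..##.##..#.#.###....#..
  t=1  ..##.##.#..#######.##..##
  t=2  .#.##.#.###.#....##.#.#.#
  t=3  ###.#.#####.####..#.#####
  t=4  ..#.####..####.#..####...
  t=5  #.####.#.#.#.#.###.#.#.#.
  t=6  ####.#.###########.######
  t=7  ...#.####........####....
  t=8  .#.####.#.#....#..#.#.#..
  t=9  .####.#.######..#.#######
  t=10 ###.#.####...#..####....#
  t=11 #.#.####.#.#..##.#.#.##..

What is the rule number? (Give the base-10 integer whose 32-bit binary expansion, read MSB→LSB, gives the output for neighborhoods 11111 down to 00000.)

951844642

  [31] ##### => .  t=1,i=13
  [30] ####. => .  t=1,i=16
  [29] ###.# => #  t=1,i=17
  [28] ###.. => #  t=0,i=17
  [27] ##.## => #  t=0,i=6
  [26] ##.#. => .  t=1,i=7
  [25] ##..# => .  t=0,i=9
  [24] ##... => .  t=0,i=18
  [23] #.### => #  t=0,i=15
  [22] #.##. => .  t=0,i=7
  [21] #.#.# => #  t=0,i=13
  [20] #.#.. => #  t=1,i=8
  [19] #..## => #  t=0,i=3
  [18] #..#. => .  t=0,i=10
  [17] #...# => #  t=0,i=24
  [16] #.... => #  t=0,i=19
  [15] .#### => #  t=1,i=12
  [14] .###. => #  t=0,i=16
  [13] .##.# => #  t=0,i=5
  [12] .##.. => #  t=0,i=8
  [11] .#.## => #  t=0,i=14
  [10] .#.#. => #  t=0,i=12
  [9] .#..# => #  t=0,i=2
  [8] .#... => #  t=0,i=23
  [7] ..### => .  t=1,i=11
  [6] ..##. => .  t=0,i=4
  [5] ..#.# => #  t=0,i=11
  [4] ..#.. => .  t=0,i=1
  [3] ...## => .  t=2,i=16
  [2] ...#. => .  t=0,i=0
  [1] ....# => #  t=0,i=20
  [0] ..... => .  t=4,i=24
  bits 00111000101110111111111100100010 = 951844642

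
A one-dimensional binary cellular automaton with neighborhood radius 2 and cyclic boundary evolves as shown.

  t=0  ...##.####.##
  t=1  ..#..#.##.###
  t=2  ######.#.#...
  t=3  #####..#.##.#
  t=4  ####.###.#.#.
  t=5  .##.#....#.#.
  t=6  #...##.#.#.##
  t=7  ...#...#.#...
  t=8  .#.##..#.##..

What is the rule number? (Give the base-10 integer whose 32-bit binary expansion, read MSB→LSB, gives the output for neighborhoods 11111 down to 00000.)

  #####|#  b31=1 t=2,i=2
  ####.|#  b30=1 t=0,i=8
  ###.#|.  b29=0 t=0,i=9
  ###..|.  b28=0 t=1,i=12
  ##.##|#  b27=1 t=0,i=5
  ##.#.|.  b26=0 t=2,i=6
  ##..#|#  b25=1 t=1,i=0
  ##...|.  b24=0 t=0,i=0
  #.###|.  b23=0 t=0,i=6
  #.##.|#  b22=1 t=0,i=11
  #.#.#|#  b21=1 t=2,i=7
  #.#..|#  b20=1 t=2,i=9
  #..##|#  b19=1 t=5,i=0
  #..#.|#  b18=1 t=1,i=1
  #...#|.  b17=0 t=0,i=1
  #....|.  b16=0 t=5,i=6
  .####|#  b15=1 t=0,i=7
  .###.|.  b14=0 t=1,i=11
  .##.#|.  b13=0 t=0,i=4
  .##..|#  b12=1 t=0,i=12
  .#.##|.  b11=0 t=1,i=6
  .#.#.|.  b10=0 t=2,i=8
  .#..#|#  b9=1 t=1,i=3
  .#...|#  b8=1 t=2,i=10
  ..###|#  b7=1 t=2,i=0
  ..##.|.  b6=0 t=0,i=3
  ..#.#|#  b5=1 t=1,i=5
  ..#..|#  b4=1 t=1,i=2
  ...##|#  b3=1 t=0,i=2
  ...#.|.  b2=0 t=5,i=8
  ....#|#  b1=1 t=5,i=7
  .....|.  b0=0 t=7,i=0
  bits 11001010011111001001001110111010 = 3397161914

3397161914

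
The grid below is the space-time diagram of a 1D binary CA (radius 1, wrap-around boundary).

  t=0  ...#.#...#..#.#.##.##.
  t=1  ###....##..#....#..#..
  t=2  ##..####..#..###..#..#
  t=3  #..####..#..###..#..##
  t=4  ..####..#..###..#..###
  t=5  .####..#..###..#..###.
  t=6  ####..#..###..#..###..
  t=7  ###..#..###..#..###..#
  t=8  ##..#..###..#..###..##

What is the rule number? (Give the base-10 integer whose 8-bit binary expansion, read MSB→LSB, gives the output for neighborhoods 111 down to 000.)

139

  ### -> #   bit 7 = 1  t=1,i=1
  ##. -> .   bit 6 = 0  t=0,i=17
  #.# -> .   bit 5 = 0  t=0,i=4
  #.. -> .   bit 4 = 0  t=0,i=6
  .## -> #   bit 3 = 1  t=0,i=16
  .#. -> .   bit 2 = 0  t=0,i=3
  ..# -> #   bit 1 = 1  t=0,i=2
  ... -> #   bit 0 = 1  t=0,i=0
  bits 10001011 = 139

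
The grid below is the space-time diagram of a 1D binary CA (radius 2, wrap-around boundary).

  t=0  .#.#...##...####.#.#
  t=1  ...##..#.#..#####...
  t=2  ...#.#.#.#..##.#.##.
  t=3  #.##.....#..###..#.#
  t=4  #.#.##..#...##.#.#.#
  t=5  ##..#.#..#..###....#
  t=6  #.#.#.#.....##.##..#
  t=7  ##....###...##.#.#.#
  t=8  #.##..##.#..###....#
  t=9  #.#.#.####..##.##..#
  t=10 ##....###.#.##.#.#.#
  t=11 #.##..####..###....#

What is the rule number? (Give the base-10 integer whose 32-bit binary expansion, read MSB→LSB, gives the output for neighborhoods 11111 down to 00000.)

  #####|.  b31=0 t=1,i=14
  ####.|#  b30=1 t=0,i=14
  ###.#|#  b29=1 t=0,i=15
  ###..|.  b28=0 t=1,i=16
  ##.##|.  b27=0 t=3,i=1
  ##.#.|#  b26=1 t=0,i=16
  ##..#|#  b25=1 t=1,i=5
  ##...|#  b24=1 t=0,i=9
  #.###|#  b23=1 t=7,i=19
  #.##.|#  b22=1 t=2,i=17
  #.#.#|.  b21=0 t=0,i=1
  #.#..|#  b20=1 t=0,i=3
  #..##|.  b19=0 t=1,i=11
  #..#.|.  b18=0 t=1,i=6
  #...#|.  b17=0 t=0,i=5
  #....|#  b16=1 t=1,i=18
  .####|#  b15=1 t=0,i=13
  .###.|#  b14=1 t=3,i=13
  .##.#|#  b13=1 t=2,i=13
  .##..|.  b12=0 t=0,i=8
  .#.##|.  b11=0 t=2,i=16
  .#.#.|.  b10=0 t=0,i=0
  .#..#|.  b9=0 t=1,i=10
  .#...|#  b8=1 t=0,i=4
  ..###|#  b7=1 t=0,i=12
  ..##.|#  b6=1 t=0,i=7
  ..#.#|#  b5=1 t=1,i=7
  ..#..|.  b4=0 t=3,i=9
  ...##|.  b3=0 t=0,i=6
  ...#.|#  b2=1 t=2,i=2
  ....#|.  b1=0 t=1,i=1
  .....|.  b0=0 t=1,i=0
  bits 01100111110100011110000111100100 = 1741808100

1741808100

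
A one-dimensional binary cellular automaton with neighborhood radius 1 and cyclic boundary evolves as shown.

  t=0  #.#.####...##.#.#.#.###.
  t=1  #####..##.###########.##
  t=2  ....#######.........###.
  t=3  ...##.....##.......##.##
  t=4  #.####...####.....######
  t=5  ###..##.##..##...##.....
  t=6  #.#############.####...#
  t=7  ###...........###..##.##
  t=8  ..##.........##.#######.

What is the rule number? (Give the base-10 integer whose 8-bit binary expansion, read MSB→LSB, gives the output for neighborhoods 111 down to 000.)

  ### -> .   bit 7 = 0  t=0,i=5
  ##. -> #   bit 6 = 1  t=0,i=7
  #.# -> #   bit 5 = 1  t=0,i=1
  #.. -> #   bit 4 = 1  t=0,i=8
  .## -> #   bit 3 = 1  t=0,i=4
  .#. -> #   bit 2 = 1  t=0,i=0
  ..# -> #   bit 1 = 1  t=0,i=10
  ... -> .   bit 0 = 0  t=0,i=9
  bits 01111110 = 126

126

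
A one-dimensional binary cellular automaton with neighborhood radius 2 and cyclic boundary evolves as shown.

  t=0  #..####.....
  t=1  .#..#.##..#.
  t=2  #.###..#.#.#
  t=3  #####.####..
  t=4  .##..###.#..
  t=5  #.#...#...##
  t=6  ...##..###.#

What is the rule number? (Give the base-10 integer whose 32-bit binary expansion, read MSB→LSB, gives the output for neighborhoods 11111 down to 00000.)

2577856298

  #####|#  b31=1 t=3,i=2
  ####.|.  b30=0 t=0,i=5
  ###.#|.  b29=0 t=3,i=4
  ###..|#  b28=1 t=0,i=6
  ##.##|#  b27=1 t=2,i=1
  ##.#.|.  b26=0 t=4,i=8
  ##..#|.  b25=0 t=1,i=8
  ##...|#  b24=1 t=0,i=7
  #.###|#  b23=1 t=2,i=2
  #.##.|.  b22=0 t=1,i=6
  #.#.#|#  b21=1 t=2,i=9
  #.#..|.  b20=0 t=4,i=9
  #..##|.  b19=0 t=0,i=2
  #..#.|#  b18=1 t=1,i=0
  #...#|#  b17=1 t=4,i=11
  #....|.  b16=0 t=0,i=8
  .####|#  b15=1 t=0,i=4
  .###.|#  b14=1 t=2,i=3
  .##.#|#  b13=1 t=2,i=0
  .##..|#  b12=1 t=1,i=7
  .#.##|.  b11=0 t=1,i=5
  .#.#.|#  b10=1 t=2,i=8
  .#..#|#  b9=1 t=0,i=1
  .#...|#  b8=1 t=4,i=10
  ..###|.  b7=0 t=0,i=3
  ..##.|.  b6=0 t=4,i=1
  ..#.#|#  b5=1 t=1,i=4
  ..#..|.  b4=0 t=0,i=0
  ...##|#  b3=1 t=4,i=0
  ...#.|.  b2=0 t=0,i=11
  ....#|#  b1=1 t=0,i=10
  .....|.  b0=0 t=0,i=9
  bits 10011001101001101111011100101010 = 2577856298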